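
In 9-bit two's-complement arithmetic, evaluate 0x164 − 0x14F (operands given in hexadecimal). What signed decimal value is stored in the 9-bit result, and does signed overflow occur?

21; no overflow

0x164 = 101100100 = -156 (signed)
0x14F = 101001111 = -177 (signed)
Subtract via negate-and-add: invert 101001111 + 1 = 010110001 (i.e. 177).
  101100100
+ 010110001
= 000010101  (discard carry-out 1)
Result 000010101: MSB = 0 → value 21.
Addends (after negating the subtrahend) have opposite signs, so signed overflow cannot occur.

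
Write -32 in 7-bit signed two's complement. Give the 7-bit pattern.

1100000

|-32| = 32 = 0100000 in 7 bits.
Invert the bits: 1011111. Add 1: 1100000.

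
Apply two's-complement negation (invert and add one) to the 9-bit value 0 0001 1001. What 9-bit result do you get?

Invert: 111100110. Add 1: 111100111.

111100111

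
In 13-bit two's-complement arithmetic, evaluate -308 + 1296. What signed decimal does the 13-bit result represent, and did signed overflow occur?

988; no overflow

-308 → 1111011001100
1296 → 0010100010000
  1111011001100
+ 0010100010000
= 0001111011100  (discard carry-out 1)
Result 0001111011100: MSB = 0 → value 988.
Addends have opposite signs, so signed overflow cannot occur.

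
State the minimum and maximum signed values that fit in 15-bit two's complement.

Minimum: −2^14 = -16384.
Maximum: 2^14 − 1 = 16383.

min = -16384, max = 16383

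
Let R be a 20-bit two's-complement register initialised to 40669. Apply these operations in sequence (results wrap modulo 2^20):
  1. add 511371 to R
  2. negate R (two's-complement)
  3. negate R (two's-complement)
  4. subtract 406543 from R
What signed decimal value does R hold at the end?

Start: R = 40669 = 00001001111011011101.
R = 40669 + 511371 = 552040; wraps to -496536 = 10000110110001101000
R = −(-496536) = 496536 = 01111001001110011000
R = −(496536) = -496536 = 10000110110001101000
R = -496536 − 406543 = -903079; wraps to 145497 = 00100011100001011001

145497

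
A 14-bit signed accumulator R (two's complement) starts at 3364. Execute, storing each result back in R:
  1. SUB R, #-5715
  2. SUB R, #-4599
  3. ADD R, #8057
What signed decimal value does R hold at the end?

5351

Start: R = 3364 = 00110100100100.
R = 3364 − (-5715) = 9079; wraps to -7305 = 10001101110111
R = -7305 − (-4599) = -2706 = 11010101101110
R = -2706 + 8057 = 5351 = 01010011100111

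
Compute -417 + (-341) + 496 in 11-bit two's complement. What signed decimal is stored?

-262

-417 + (-341) = -758 (10100001010)
-758 + 496 = -262 (11011111010)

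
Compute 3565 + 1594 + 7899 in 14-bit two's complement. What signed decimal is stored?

3565 + 1594 = 5159 (01010000100111)
5159 + 7899 = 13058 → wraps to -3326 (11001100000010)

-3326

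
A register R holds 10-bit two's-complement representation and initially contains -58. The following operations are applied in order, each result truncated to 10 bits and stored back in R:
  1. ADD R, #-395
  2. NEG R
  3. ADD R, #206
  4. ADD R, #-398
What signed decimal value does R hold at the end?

261

Start: R = -58 = 1111000110.
R = -58 + (-395) = -453 = 1000111011
R = −(-453) = 453 = 0111000101
R = 453 + 206 = 659; wraps to -365 = 1010010011
R = -365 + (-398) = -763; wraps to 261 = 0100000101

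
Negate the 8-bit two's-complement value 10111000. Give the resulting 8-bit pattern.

01001000

Invert: 01000111. Add 1: 01001000.
Check: 10111000 = -72, 01001000 = 72.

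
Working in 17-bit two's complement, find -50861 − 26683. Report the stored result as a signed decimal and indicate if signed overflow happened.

53528; overflow

-50861 → 10011100101010011
26683 → 00110100000111011
Subtract via negate-and-add: invert 00110100000111011 + 1 = 11001011111000101 (i.e. -26683).
  10011100101010011
+ 11001011111000101
= 01101000100011000  (discard carry-out 1)
Result 01101000100011000: MSB = 0 → value 53528.
Both addends (after negating the subtrahend) are negative but the stored result is non-negative: signed overflow. The true value -50861 − 26683 = -77544 lies outside [-65536, 65535].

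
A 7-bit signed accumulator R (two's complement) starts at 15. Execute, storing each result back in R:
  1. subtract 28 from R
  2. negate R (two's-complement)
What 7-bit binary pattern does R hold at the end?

Start: R = 15 = 0001111.
R = 15 − 28 = -13 = 1110011
R = −(-13) = 13 = 0001101

0001101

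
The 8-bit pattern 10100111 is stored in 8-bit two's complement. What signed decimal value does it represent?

MSB is 1, so the value is negative.
Unsigned reading: 167. Subtract 2^8 = 256: 167 − 256 = -89.

-89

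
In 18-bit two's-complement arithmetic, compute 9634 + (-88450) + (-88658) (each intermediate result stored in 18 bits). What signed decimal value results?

94670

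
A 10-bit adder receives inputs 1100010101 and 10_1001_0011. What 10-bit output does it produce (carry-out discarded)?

  1100010101
+ 1010010011
= 0110101000  (discard carry-out 1)

0110101000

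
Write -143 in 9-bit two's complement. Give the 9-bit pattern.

101110001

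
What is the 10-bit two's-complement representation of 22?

0000010110

22 is non-negative, so write it directly in 10 bits: 0000010110.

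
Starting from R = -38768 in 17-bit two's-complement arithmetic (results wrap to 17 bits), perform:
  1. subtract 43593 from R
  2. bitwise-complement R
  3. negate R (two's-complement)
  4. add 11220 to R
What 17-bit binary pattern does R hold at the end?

01110101000011100

Start: R = -38768 = 10110100010010000.
R = -38768 − 43593 = -82361; wraps to 48711 = 01011111001000111
R = NOT 01011111001000111 = 10100000110111000 = -48712
R = −(-48712) = 48712 = 01011111001001000
R = 48712 + 11220 = 59932 = 01110101000011100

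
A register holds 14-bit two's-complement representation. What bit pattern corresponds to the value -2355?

11011011001101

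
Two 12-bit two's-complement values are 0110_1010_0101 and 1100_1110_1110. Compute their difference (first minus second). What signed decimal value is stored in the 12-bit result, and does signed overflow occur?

-1609; overflow

0110_1010_0101 → 011010100101 = 1701 (signed)
1100_1110_1110 → 110011101110 = -786 (signed)
Subtract via negate-and-add: invert 110011101110 + 1 = 001100010010 (i.e. 786).
  011010100101
+ 001100010010
= 100110110111
Result 100110110111: MSB = 1 → 2487 − 4096 = -1609.
Both addends (after negating the subtrahend) are non-negative but the stored result is negative: signed overflow. The true value 1701 − (-786) = 2487 lies outside [-2048, 2047].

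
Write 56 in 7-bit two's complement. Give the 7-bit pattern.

0111000

56 is non-negative, so write it directly in 7 bits: 0111000.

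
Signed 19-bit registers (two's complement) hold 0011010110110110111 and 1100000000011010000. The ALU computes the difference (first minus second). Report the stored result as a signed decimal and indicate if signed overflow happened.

0011010110110110111 = 110007 (signed)
1100000000011010000 = -130864 (signed)
Subtract via negate-and-add: invert 1100000000011010000 + 1 = 0011111111100110000 (i.e. 130864).
  0011010110110110111
+ 0011111111100110000
= 0111010110011100111
Result 0111010110011100111: MSB = 0 → value 240871.
Both addends (after negating the subtrahend) are non-negative and so is the stored result: no signed overflow.

240871; no overflow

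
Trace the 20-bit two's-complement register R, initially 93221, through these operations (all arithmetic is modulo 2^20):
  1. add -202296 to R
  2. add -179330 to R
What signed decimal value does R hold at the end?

-288405

Start: R = 93221 = 00010110110000100101.
R = 93221 + (-202296) = -109075 = 11100101010111101101
R = -109075 + (-179330) = -288405 = 10111001100101101011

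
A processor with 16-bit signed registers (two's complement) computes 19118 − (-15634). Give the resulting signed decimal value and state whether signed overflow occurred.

-30784; overflow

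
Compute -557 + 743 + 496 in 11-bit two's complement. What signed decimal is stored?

-557 + 743 = 186 (00010111010)
186 + 496 = 682 (01010101010)

682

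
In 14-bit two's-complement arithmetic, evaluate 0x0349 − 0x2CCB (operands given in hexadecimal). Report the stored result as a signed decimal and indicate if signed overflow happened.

5758; no overflow

0x0349 = 00001101001001 = 841 (signed)
0x2CCB = 10110011001011 = -4917 (signed)
Subtract via negate-and-add: invert 10110011001011 + 1 = 01001100110101 (i.e. 4917).
  00001101001001
+ 01001100110101
= 01011001111110
Result 01011001111110: MSB = 0 → value 5758.
Both addends (after negating the subtrahend) are non-negative and so is the stored result: no signed overflow.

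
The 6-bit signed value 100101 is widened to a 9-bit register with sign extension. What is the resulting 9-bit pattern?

MSB of 100101 is 1; replicate it into the new high bits.
111|100101 → 111100101 (still -27).

111100101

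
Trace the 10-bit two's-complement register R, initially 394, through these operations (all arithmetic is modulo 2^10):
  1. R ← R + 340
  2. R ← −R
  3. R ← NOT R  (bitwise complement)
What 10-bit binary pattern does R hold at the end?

1011011101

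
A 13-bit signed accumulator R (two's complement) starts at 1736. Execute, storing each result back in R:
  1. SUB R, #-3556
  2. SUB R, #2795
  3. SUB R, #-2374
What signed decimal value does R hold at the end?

-3321

Start: R = 1736 = 0011011001000.
R = 1736 − (-3556) = 5292; wraps to -2900 = 1010010101100
R = -2900 − 2795 = -5695; wraps to 2497 = 0100111000001
R = 2497 − (-2374) = 4871; wraps to -3321 = 1001100000111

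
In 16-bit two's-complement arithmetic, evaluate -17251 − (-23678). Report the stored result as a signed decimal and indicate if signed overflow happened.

-17251 → 1011110010011101
-23678 → 1010001110000010
Subtract via negate-and-add: invert 1010001110000010 + 1 = 0101110001111110 (i.e. 23678).
  1011110010011101
+ 0101110001111110
= 0001100100011011  (discard carry-out 1)
Result 0001100100011011: MSB = 0 → value 6427.
Addends (after negating the subtrahend) have opposite signs, so signed overflow cannot occur.

6427; no overflow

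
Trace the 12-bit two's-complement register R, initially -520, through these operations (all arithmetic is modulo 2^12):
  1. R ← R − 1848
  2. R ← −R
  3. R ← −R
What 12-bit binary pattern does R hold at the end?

011011000000

Start: R = -520 = 110111111000.
R = -520 − 1848 = -2368; wraps to 1728 = 011011000000
R = −(1728) = -1728 = 100101000000
R = −(-1728) = 1728 = 011011000000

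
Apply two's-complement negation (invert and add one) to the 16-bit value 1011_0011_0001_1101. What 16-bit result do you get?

Invert: 0100110011100010. Add 1: 0100110011100011.

0100110011100011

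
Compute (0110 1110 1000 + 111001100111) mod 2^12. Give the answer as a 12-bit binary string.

  011011101000
+ 111001100111
= 010101001111  (discard carry-out 1)

010101001111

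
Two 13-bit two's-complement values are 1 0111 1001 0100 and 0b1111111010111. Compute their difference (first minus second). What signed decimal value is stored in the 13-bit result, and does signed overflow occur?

1 0111 1001 0100 → 1011110010100 = -2156 (signed)
0b1111111010111 → 1111111010111 = -41 (signed)
Subtract via negate-and-add: invert 1111111010111 + 1 = 0000000101001 (i.e. 41).
  1011110010100
+ 0000000101001
= 1011110111101
Result 1011110111101: MSB = 1 → 6077 − 8192 = -2115.
Addends (after negating the subtrahend) have opposite signs, so signed overflow cannot occur.

-2115; no overflow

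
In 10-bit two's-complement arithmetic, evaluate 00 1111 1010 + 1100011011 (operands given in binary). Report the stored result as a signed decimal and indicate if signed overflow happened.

21; no overflow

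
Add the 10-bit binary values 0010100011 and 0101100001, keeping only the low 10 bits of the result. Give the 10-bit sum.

  0010100011
+ 0101100001
= 1000000100

1000000100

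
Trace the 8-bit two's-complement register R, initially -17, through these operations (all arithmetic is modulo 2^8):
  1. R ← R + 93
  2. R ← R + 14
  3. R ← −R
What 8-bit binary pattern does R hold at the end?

10100110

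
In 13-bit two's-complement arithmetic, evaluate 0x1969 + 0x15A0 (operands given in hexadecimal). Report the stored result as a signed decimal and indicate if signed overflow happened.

0x1969 = 1100101101001 = -1687 (signed)
0x15A0 = 1010110100000 = -2656 (signed)
  1100101101001
+ 1010110100000
= 0111100001001  (discard carry-out 1)
Result 0111100001001: MSB = 0 → value 3849.
Both addends are negative but the stored result is non-negative: signed overflow. The true value -1687 + (-2656) = -4343 lies outside [-4096, 4095].

3849; overflow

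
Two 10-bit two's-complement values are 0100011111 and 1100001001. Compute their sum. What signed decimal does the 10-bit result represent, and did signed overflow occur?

40; no overflow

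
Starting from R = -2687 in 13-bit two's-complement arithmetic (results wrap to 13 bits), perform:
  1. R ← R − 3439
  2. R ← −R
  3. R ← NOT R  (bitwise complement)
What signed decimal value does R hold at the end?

2065

Start: R = -2687 = 1010110000001.
R = -2687 − 3439 = -6126; wraps to 2066 = 0100000010010
R = −(2066) = -2066 = 1011111101110
R = NOT 1011111101110 = 0100000010001 = 2065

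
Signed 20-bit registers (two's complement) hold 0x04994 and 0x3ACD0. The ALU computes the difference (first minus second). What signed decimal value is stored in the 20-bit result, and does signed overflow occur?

-222012; no overflow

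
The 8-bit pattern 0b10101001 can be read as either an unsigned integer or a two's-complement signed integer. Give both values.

unsigned = 169, signed = -87

Unsigned: 10101001 = 169.
Signed: MSB=1 → 169 − 256 = -87.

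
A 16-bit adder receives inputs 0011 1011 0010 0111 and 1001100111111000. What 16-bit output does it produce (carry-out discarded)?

1101010100011111

  0011101100100111
+ 1001100111111000
= 1101010100011111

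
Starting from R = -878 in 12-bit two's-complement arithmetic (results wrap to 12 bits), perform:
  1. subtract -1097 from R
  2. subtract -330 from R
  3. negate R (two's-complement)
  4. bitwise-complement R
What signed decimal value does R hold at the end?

Start: R = -878 = 110010010010.
R = -878 − (-1097) = 219 = 000011011011
R = 219 − (-330) = 549 = 001000100101
R = −(549) = -549 = 110111011011
R = NOT 110111011011 = 001000100100 = 548

548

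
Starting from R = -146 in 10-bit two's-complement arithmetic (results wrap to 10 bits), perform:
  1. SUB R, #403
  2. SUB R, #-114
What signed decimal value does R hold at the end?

-435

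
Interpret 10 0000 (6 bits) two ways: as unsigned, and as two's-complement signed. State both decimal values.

Unsigned: 100000 = 32.
Signed: MSB=1 → 32 − 64 = -32.

unsigned = 32, signed = -32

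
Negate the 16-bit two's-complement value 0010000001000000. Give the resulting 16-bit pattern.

Invert: 1101111110111111. Add 1: 1101111111000000.

1101111111000000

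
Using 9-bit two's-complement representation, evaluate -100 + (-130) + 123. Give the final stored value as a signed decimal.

-100 + (-130) = -230 (100011010)
-230 + 123 = -107 (110010101)

-107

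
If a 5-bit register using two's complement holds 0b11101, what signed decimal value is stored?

MSB is 1, so the value is negative.
Invert: 00010. Add 1: 00011 = 3. So the value is −3.

-3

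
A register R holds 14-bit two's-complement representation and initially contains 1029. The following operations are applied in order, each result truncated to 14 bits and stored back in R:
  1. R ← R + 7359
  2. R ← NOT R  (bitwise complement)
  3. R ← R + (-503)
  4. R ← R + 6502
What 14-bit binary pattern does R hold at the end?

Start: R = 1029 = 00010000000101.
R = 1029 + 7359 = 8388; wraps to -7996 = 10000011000100
R = NOT 10000011000100 = 01111100111011 = 7995
R = 7995 + (-503) = 7492 = 01110101000100
R = 7492 + 6502 = 13994; wraps to -2390 = 11011010101010

11011010101010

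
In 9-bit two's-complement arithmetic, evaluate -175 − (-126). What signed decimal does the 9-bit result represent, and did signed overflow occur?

-49; no overflow

-175 → 101010001
-126 → 110000010
Subtract via negate-and-add: invert 110000010 + 1 = 001111110 (i.e. 126).
  101010001
+ 001111110
= 111001111
Result 111001111: MSB = 1 → 463 − 512 = -49.
Addends (after negating the subtrahend) have opposite signs, so signed overflow cannot occur.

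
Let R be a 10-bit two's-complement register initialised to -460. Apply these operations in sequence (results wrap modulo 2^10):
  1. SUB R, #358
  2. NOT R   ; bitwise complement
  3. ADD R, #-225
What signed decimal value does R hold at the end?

-432

Start: R = -460 = 1000110100.
R = -460 − 358 = -818; wraps to 206 = 0011001110
R = NOT 0011001110 = 1100110001 = -207
R = -207 + (-225) = -432 = 1001010000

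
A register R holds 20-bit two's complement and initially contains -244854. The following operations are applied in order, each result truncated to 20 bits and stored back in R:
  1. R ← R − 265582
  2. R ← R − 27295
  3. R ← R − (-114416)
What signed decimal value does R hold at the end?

Start: R = -244854 = 11000100001110001010.
R = -244854 − 265582 = -510436 = 10000011011000011100
R = -510436 − 27295 = -537731; wraps to 510845 = 01111100101101111101
R = 510845 − (-114416) = 625261; wraps to -423315 = 10011000101001101101

-423315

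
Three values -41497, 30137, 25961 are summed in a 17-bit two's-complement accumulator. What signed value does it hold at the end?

14601

-41497 + 30137 = -11360 (11101001110100000)
-11360 + 25961 = 14601 (00011100100001001)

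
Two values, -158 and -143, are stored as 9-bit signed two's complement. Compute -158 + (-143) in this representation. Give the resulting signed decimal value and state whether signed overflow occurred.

-158 → 101100010
-143 → 101110001
  101100010
+ 101110001
= 011010011  (discard carry-out 1)
Result 011010011: MSB = 0 → value 211.
Both addends are negative but the stored result is non-negative: signed overflow. The true value -158 + (-143) = -301 lies outside [-256, 255].

211; overflow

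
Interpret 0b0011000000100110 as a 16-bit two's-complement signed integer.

MSB is 0, so the value is non-negative: 0011000000100110 = 12326.

12326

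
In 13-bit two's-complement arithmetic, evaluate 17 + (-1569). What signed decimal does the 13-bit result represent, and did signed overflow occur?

-1552; no overflow

17 → 0000000010001
-1569 → 1100111011111
  0000000010001
+ 1100111011111
= 1100111110000
Result 1100111110000: MSB = 1 → 6640 − 8192 = -1552.
Addends have opposite signs, so signed overflow cannot occur.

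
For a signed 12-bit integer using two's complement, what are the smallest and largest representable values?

min = -2048, max = 2047

Minimum: −2^11 = -2048.
Maximum: 2^11 − 1 = 2047.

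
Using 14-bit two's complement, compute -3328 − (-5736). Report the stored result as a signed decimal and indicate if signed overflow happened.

-3328 → 11001100000000
-5736 → 10100110011000
Subtract via negate-and-add: invert 10100110011000 + 1 = 01011001101000 (i.e. 5736).
  11001100000000
+ 01011001101000
= 00100101101000  (discard carry-out 1)
Result 00100101101000: MSB = 0 → value 2408.
Addends (after negating the subtrahend) have opposite signs, so signed overflow cannot occur.

2408; no overflow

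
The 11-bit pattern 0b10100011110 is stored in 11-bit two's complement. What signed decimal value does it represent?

-738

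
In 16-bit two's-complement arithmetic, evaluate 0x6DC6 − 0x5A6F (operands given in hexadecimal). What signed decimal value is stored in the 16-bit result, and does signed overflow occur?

0x6DC6 = 0110110111000110 = 28102 (signed)
0x5A6F = 0101101001101111 = 23151 (signed)
Subtract via negate-and-add: invert 0101101001101111 + 1 = 1010010110010001 (i.e. -23151).
  0110110111000110
+ 1010010110010001
= 0001001101010111  (discard carry-out 1)
Result 0001001101010111: MSB = 0 → value 4951.
Addends (after negating the subtrahend) have opposite signs, so signed overflow cannot occur.

4951; no overflow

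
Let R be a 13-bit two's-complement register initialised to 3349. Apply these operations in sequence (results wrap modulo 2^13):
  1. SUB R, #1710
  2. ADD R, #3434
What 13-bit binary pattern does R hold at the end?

1001111010001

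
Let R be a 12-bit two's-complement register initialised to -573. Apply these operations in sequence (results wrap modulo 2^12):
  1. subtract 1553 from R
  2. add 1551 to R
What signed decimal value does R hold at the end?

Start: R = -573 = 110111000011.
R = -573 − 1553 = -2126; wraps to 1970 = 011110110010
R = 1970 + 1551 = 3521; wraps to -575 = 110111000001

-575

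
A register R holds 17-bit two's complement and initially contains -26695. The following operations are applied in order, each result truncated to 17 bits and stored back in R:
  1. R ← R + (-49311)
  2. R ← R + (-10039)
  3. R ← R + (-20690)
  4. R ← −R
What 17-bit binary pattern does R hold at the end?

11010000011101111

Start: R = -26695 = 11001011110111001.
R = -26695 + (-49311) = -76006; wraps to 55066 = 01101011100011010
R = 55066 + (-10039) = 45027 = 01010111111100011
R = 45027 + (-20690) = 24337 = 00101111100010001
R = −(24337) = -24337 = 11010000011101111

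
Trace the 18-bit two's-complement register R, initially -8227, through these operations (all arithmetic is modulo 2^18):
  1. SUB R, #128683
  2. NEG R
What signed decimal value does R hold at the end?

Start: R = -8227 = 111101111111011101.
R = -8227 − 128683 = -136910; wraps to 125234 = 011110100100110010
R = −(125234) = -125234 = 100001011011001110

-125234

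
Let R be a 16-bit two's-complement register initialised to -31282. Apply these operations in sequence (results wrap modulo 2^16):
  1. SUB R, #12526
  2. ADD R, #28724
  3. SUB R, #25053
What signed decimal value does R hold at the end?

25399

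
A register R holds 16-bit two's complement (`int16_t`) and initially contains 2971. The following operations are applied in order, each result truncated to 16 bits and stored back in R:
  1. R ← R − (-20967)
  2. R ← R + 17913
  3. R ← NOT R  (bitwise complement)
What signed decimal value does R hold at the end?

Start: R = 2971 = 0000101110011011.
R = 2971 − (-20967) = 23938 = 0101110110000010
R = 23938 + 17913 = 41851; wraps to -23685 = 1010001101111011
R = NOT 1010001101111011 = 0101110010000100 = 23684

23684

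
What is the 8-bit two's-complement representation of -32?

|-32| = 32 = 00100000 in 8 bits.
Invert the bits: 11011111. Add 1: 11100000.

11100000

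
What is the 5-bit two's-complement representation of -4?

|-4| = 4 = 00100 in 5 bits.
Invert the bits: 11011. Add 1: 11100.

11100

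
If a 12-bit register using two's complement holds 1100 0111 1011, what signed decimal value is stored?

MSB is 1, so the value is negative.
Invert: 001110000100. Add 1: 001110000101 = 901. So the value is −901.

-901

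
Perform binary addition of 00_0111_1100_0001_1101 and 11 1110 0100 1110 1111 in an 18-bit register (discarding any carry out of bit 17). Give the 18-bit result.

000110000100001100

  000111110000011101
+ 111110010011101111
= 000110000100001100  (discard carry-out 1)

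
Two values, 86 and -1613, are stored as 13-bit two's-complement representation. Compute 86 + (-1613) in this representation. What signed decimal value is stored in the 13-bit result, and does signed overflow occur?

-1527; no overflow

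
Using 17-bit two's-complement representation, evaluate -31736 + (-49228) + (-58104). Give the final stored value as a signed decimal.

-31736 + (-49228) = -80964 → wraps to 50108 (01100001110111100)
50108 + (-58104) = -7996 (11110000011000100)

-7996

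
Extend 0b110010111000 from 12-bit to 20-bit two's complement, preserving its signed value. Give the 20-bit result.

11111111110010111000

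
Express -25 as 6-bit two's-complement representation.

100111

|-25| = 25 = 011001 in 6 bits.
Invert the bits: 100110. Add 1: 100111.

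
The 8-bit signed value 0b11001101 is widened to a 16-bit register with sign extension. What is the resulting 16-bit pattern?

1111111111001101

MSB of 11001101 is 1; replicate it into the new high bits.
11111111|11001101 → 1111111111001101 (still -51).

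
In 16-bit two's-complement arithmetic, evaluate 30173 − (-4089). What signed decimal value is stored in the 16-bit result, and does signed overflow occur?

-31274; overflow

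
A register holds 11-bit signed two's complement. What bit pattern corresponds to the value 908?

01110001100

908 is non-negative, so write it directly in 11 bits: 01110001100.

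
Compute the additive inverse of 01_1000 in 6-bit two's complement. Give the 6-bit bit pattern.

Invert: 100111. Add 1: 101000.
Check: 011000 = 24, 101000 = -24.

101000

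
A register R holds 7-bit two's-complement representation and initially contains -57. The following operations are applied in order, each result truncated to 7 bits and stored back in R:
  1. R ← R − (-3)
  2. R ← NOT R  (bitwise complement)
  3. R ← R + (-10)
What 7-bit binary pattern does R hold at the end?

0101011

Start: R = -57 = 1000111.
R = -57 − (-3) = -54 = 1001010
R = NOT 1001010 = 0110101 = 53
R = 53 + (-10) = 43 = 0101011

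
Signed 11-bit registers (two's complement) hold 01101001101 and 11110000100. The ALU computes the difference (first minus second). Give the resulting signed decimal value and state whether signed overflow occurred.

01101001101 = 845 (signed)
11110000100 = -124 (signed)
Subtract via negate-and-add: invert 11110000100 + 1 = 00001111100 (i.e. 124).
  01101001101
+ 00001111100
= 01111001001
Result 01111001001: MSB = 0 → value 969.
Both addends (after negating the subtrahend) are non-negative and so is the stored result: no signed overflow.

969; no overflow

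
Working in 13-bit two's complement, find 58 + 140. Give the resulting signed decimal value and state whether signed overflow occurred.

58 → 0000000111010
140 → 0000010001100
  0000000111010
+ 0000010001100
= 0000011000110
Result 0000011000110: MSB = 0 → value 198.
Both addends are non-negative and so is the stored result: no signed overflow.

198; no overflow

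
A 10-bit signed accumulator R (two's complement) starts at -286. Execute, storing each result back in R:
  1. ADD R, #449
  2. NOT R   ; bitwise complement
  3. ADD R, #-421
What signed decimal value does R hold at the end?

439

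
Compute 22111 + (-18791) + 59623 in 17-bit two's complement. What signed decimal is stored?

62943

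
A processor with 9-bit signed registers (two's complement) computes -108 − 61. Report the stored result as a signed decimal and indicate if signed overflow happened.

-108 → 110010100
61 → 000111101
Subtract via negate-and-add: invert 000111101 + 1 = 111000011 (i.e. -61).
  110010100
+ 111000011
= 101010111  (discard carry-out 1)
Result 101010111: MSB = 1 → 343 − 512 = -169.
Both addends (after negating the subtrahend) are negative and so is the stored result: no signed overflow.

-169; no overflow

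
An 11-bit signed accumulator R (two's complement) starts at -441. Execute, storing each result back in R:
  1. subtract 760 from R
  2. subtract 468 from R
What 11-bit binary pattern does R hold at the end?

00101111011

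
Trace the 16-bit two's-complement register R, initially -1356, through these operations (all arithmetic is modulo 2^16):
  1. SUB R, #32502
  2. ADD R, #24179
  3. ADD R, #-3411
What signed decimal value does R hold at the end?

-13090

Start: R = -1356 = 1111101010110100.
R = -1356 − 32502 = -33858; wraps to 31678 = 0111101110111110
R = 31678 + 24179 = 55857; wraps to -9679 = 1101101000110001
R = -9679 + (-3411) = -13090 = 1100110011011110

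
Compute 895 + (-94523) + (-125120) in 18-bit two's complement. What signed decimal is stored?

895 + (-94523) = -93628 (101001001001000100)
-93628 + (-125120) = -218748 → wraps to 43396 (001010100110000100)

43396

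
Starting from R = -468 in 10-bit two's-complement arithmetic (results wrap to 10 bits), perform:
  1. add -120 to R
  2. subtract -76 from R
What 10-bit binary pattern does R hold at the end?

Start: R = -468 = 1000101100.
R = -468 + (-120) = -588; wraps to 436 = 0110110100
R = 436 − (-76) = 512; wraps to -512 = 1000000000

1000000000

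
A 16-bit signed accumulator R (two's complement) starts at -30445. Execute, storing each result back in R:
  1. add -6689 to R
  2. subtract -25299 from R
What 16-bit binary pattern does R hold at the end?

1101000111000101

Start: R = -30445 = 1000100100010011.
R = -30445 + (-6689) = -37134; wraps to 28402 = 0110111011110010
R = 28402 − (-25299) = 53701; wraps to -11835 = 1101000111000101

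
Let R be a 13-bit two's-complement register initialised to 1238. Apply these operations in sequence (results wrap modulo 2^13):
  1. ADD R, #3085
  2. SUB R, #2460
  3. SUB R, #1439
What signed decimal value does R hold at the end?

424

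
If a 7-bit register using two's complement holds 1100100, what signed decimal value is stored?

MSB is 1, so the value is negative.
Unsigned reading: 100. Subtract 2^7 = 128: 100 − 128 = -28.

-28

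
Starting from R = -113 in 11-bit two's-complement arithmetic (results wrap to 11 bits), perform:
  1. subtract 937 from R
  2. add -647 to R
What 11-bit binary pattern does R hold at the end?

00101011111

Start: R = -113 = 11110001111.
R = -113 − 937 = -1050; wraps to 998 = 01111100110
R = 998 + (-647) = 351 = 00101011111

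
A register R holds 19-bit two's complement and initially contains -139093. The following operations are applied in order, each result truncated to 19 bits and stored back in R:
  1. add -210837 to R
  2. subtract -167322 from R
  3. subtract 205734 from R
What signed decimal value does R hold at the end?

Start: R = -139093 = 1011110000010101011.
R = -139093 + (-210837) = -349930; wraps to 174358 = 0101010100100010110
R = 174358 − (-167322) = 341680; wraps to -182608 = 1010011011010110000
R = -182608 − 205734 = -388342; wraps to 135946 = 0100001001100001010

135946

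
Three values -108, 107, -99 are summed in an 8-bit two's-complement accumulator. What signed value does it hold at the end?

-108 + 107 = -1 (11111111)
-1 + (-99) = -100 (10011100)

-100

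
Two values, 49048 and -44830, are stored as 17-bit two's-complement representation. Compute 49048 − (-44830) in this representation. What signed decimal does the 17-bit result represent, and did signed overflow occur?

-37194; overflow

49048 → 01011111110011000
-44830 → 10101000011100010
Subtract via negate-and-add: invert 10101000011100010 + 1 = 01010111100011110 (i.e. 44830).
  01011111110011000
+ 01010111100011110
= 10110111010110110
Result 10110111010110110: MSB = 1 → 93878 − 131072 = -37194.
Both addends (after negating the subtrahend) are non-negative but the stored result is negative: signed overflow. The true value 49048 − (-44830) = 93878 lies outside [-65536, 65535].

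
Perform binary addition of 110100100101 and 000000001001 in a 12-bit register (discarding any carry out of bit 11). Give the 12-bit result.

  110100100101
+ 000000001001
= 110100101110

110100101110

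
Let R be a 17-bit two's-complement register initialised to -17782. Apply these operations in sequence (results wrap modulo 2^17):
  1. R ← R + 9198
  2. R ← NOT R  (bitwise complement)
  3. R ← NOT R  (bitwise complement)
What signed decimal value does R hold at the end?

Start: R = -17782 = 11011101010001010.
R = -17782 + 9198 = -8584 = 11101111001111000
R = NOT 11101111001111000 = 00010000110000111 = 8583
R = NOT 00010000110000111 = 11101111001111000 = -8584

-8584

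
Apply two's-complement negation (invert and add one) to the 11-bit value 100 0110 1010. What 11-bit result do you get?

01110010110

Invert: 01110010101. Add 1: 01110010110.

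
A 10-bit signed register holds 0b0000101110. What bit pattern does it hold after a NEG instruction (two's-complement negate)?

Invert: 1111010001. Add 1: 1111010010.
Check: 0000101110 = 46, 1111010010 = -46.

1111010010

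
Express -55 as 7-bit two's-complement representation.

1001001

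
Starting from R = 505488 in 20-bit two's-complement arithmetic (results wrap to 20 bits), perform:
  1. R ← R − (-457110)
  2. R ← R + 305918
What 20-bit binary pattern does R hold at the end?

Start: R = 505488 = 01111011011010010000.
R = 505488 − (-457110) = 962598; wraps to -85978 = 11101011000000100110
R = -85978 + 305918 = 219940 = 00110101101100100100

00110101101100100100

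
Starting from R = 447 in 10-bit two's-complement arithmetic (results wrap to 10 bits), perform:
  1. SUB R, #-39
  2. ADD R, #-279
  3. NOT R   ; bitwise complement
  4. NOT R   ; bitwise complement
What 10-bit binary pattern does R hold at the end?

0011001111

Start: R = 447 = 0110111111.
R = 447 − (-39) = 486 = 0111100110
R = 486 + (-279) = 207 = 0011001111
R = NOT 0011001111 = 1100110000 = -208
R = NOT 1100110000 = 0011001111 = 207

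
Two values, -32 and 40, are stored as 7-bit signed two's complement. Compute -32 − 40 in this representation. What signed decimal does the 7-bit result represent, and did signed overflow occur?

56; overflow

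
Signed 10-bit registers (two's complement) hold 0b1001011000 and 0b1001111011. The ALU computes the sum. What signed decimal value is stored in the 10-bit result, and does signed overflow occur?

211; overflow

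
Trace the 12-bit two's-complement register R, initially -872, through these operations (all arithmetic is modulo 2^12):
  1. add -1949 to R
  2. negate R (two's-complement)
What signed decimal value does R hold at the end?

Start: R = -872 = 110010011000.
R = -872 + (-1949) = -2821; wraps to 1275 = 010011111011
R = −(1275) = -1275 = 101100000101

-1275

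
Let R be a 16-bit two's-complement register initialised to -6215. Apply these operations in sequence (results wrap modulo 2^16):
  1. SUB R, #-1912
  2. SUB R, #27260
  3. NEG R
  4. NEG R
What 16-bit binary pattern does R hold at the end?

Start: R = -6215 = 1110011110111001.
R = -6215 − (-1912) = -4303 = 1110111100110001
R = -4303 − 27260 = -31563 = 1000010010110101
R = −(-31563) = 31563 = 0111101101001011
R = −(31563) = -31563 = 1000010010110101

1000010010110101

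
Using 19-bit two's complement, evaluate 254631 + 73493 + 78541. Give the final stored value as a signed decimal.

-117623

254631 + 73493 = 328124 → wraps to -196164 (1010000000110111100)
-196164 + 78541 = -117623 (1100011010010001001)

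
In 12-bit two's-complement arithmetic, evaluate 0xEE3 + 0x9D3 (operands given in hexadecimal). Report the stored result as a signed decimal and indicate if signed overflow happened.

-1866; no overflow

0xEE3 = 111011100011 = -285 (signed)
0x9D3 = 100111010011 = -1581 (signed)
  111011100011
+ 100111010011
= 100010110110  (discard carry-out 1)
Result 100010110110: MSB = 1 → 2230 − 4096 = -1866.
Both addends are negative and so is the stored result: no signed overflow.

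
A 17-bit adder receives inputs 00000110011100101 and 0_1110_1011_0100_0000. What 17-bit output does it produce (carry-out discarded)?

  00000110011100101
+ 01110101101000000
= 01111100000100101

01111100000100101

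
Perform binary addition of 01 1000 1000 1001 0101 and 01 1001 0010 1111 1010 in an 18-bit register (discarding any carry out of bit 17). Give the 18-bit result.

  011000100010010101
+ 011001001011111010
= 110001101110001111

110001101110001111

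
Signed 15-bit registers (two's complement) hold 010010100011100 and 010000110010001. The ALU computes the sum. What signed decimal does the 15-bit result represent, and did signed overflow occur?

010010100011100 = 9500 (signed)
010000110010001 = 8593 (signed)
  010010100011100
+ 010000110010001
= 100011010101101
Result 100011010101101: MSB = 1 → 18093 − 32768 = -14675.
Both addends are non-negative but the stored result is negative: signed overflow. The true value 9500 + 8593 = 18093 lies outside [-16384, 16383].

-14675; overflow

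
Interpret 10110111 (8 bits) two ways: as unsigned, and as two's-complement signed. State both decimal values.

unsigned = 183, signed = -73

Unsigned: 10110111 = 183.
Signed: MSB=1 → 183 − 256 = -73.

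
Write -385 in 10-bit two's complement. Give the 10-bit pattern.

1001111111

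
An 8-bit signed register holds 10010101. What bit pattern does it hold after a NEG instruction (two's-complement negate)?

Invert: 01101010. Add 1: 01101011.

01101011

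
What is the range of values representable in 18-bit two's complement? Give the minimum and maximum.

min = -131072, max = 131071

Minimum: −2^17 = -131072.
Maximum: 2^17 − 1 = 131071.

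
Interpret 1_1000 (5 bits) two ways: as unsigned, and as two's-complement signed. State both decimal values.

unsigned = 24, signed = -8

Unsigned: 11000 = 24.
Signed: MSB=1 → 24 − 32 = -8.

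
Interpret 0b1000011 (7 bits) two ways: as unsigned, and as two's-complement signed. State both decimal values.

unsigned = 67, signed = -61

Unsigned: 1000011 = 67.
Signed: MSB=1 → 67 − 128 = -61.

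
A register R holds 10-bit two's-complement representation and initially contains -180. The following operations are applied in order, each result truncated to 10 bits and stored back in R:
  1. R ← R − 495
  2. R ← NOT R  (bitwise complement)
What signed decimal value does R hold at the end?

Start: R = -180 = 1101001100.
R = -180 − 495 = -675; wraps to 349 = 0101011101
R = NOT 0101011101 = 1010100010 = -350

-350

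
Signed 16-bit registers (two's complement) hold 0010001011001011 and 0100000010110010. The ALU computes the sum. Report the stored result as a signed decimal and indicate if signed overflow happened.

0010001011001011 = 8907 (signed)
0100000010110010 = 16562 (signed)
  0010001011001011
+ 0100000010110010
= 0110001101111101
Result 0110001101111101: MSB = 0 → value 25469.
Both addends are non-negative and so is the stored result: no signed overflow.

25469; no overflow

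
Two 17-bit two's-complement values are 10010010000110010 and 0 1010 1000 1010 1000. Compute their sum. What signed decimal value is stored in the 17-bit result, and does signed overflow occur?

10010010000110010 = -56270 (signed)
0 1010 1000 1010 1000 → 01010100010101000 = 43176 (signed)
  10010010000110010
+ 01010100010101000
= 11100110011011010
Result 11100110011011010: MSB = 1 → 117978 − 131072 = -13094.
Addends have opposite signs, so signed overflow cannot occur.

-13094; no overflow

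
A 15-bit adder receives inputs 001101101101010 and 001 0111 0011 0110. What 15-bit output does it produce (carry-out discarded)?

011001010100000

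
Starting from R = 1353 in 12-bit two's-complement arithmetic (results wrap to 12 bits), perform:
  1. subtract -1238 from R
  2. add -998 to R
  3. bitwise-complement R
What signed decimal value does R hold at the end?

-1594

Start: R = 1353 = 010101001001.
R = 1353 − (-1238) = 2591; wraps to -1505 = 101000011111
R = -1505 + (-998) = -2503; wraps to 1593 = 011000111001
R = NOT 011000111001 = 100111000110 = -1594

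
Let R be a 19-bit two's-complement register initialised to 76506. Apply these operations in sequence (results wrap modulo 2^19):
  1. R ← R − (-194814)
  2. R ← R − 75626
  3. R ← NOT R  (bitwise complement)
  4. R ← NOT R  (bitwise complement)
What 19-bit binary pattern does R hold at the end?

Start: R = 76506 = 0010010101011011010.
R = 76506 − (-194814) = 271320; wraps to -252968 = 1000010001111011000
R = -252968 − 75626 = -328594; wraps to 195694 = 0101111110001101110
R = NOT 0101111110001101110 = 1010000001110010001 = -195695
R = NOT 1010000001110010001 = 0101111110001101110 = 195694

0101111110001101110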